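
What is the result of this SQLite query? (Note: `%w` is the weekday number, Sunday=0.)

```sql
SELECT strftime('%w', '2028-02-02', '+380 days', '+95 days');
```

First apply '+380 days', '+95 days': 2028-02-02 → 2029-05-22.
2029-05-22 is a Tuesday; with Sunday=0 that is 2.

2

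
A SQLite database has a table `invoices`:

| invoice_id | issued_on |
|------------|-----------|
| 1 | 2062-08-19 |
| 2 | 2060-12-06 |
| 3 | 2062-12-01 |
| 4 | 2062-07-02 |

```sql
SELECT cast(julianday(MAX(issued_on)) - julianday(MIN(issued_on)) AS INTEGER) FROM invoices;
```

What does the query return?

725

MIN = 2060-12-06, MAX = 2062-12-01.
25 days remain in December 2060 after the 6th (31 − 6).
Full months from January 2061 through November 2062 contribute their day counts.
Then 1 day into December 2062.
Total: 25 + 31 + 28 + 31 + 30 + 31 + 30 + 31 + 31 + 30 + 31 + 30 + 31 + 31 + 28 + 31 + 30 + 31 + 30 + 31 + 31 + 30 + 31 + 30 + 1 = 725.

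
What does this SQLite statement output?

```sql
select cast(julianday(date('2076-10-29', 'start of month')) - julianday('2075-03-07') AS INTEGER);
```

574

`start of month` rewinds 2076-10-29 to 2076-10-01.
24 days remain in March 2075 after the 7th (31 − 7).
Full months from April 2075 through September 2076 contribute their day counts.
Then 1 day into October 2076.
Total: 24 + 30 + 31 + 30 + 31 + 31 + 30 + 31 + 30 + 31 + 31 + 29 + 31 + 30 + 31 + 30 + 31 + 31 + 30 + 1 = 574.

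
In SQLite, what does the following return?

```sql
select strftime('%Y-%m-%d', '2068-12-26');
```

2068-12-26

`%Y-%m-%d` extracts the ISO date: 2068-12-26.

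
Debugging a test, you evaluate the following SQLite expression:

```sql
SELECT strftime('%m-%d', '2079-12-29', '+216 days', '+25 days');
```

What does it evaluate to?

First apply '+216 days', '+25 days': 2079-12-29 → 2080-08-26.
`%m-%d` extracts the month-day: 08-26.

08-26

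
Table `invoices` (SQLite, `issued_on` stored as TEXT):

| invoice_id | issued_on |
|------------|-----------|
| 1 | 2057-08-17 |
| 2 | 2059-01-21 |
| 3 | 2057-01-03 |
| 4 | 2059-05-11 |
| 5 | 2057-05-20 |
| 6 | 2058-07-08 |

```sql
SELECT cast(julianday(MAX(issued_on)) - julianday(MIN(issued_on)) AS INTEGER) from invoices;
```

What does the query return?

858

MIN = 2057-01-03, MAX = 2059-05-11.
28 days remain in January 2057 after the 3rd (31 − 3).
Full months from February 2057 through April 2059 contribute their day counts.
Then 11 days into May 2059.
Total: 28 + 28 + 31 + 30 + 31 + 30 + 31 + 31 + 30 + 31 + 30 + 31 + 31 + 28 + 31 + 30 + 31 + 30 + 31 + 31 + 30 + 31 + 30 + 31 + 31 + 28 + 31 + 30 + 11 = 858.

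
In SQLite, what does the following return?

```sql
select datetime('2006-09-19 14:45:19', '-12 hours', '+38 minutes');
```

-12 hours from 2006-09-19 14:45:19 is 2006-09-19 02:45:19.
+38 minutes from 2006-09-19 02:45:19 is 2006-09-19 03:23:19.

2006-09-19 03:23:19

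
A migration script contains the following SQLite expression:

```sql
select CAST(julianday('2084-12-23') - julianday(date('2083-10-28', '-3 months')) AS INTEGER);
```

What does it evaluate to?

514

Adding -3 months to 2083-10-28 gives 2083-07-28.
3 days remain in July 2083 after the 28th (31 − 28).
Full months from August 2083 through November 2084 contribute their day counts.
Then 23 days into December 2084.
Total: 3 + 31 + 30 + 31 + 30 + 31 + 31 + 29 + 31 + 30 + 31 + 30 + 31 + 31 + 30 + 31 + 30 + 23 = 514.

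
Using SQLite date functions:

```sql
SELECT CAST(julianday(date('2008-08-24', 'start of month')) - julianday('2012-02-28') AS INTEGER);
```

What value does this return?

`start of month` rewinds 2008-08-24 to 2008-08-01.
30 days remain in August 2008 after the 1st (31 − 1).
Full months from September 2008 through January 2012 contribute their day counts.
Then 28 days into February 2012.
Total: 30 + 30 + 31 + 30 + 31 + 31 + 28 + 31 + 30 + 31 + 30 + 31 + 31 + 30 + 31 + 30 + 31 + 31 + 28 + 31 + 30 + 31 + 30 + 31 + 31 + 30 + 31 + 30 + 31 + 31 + 28 + 31 + 30 + 31 + 30 + 31 + 31 + 30 + 31 + 30 + 31 + 31 + 28 = 1306.
The subtraction is earlier − later, so the result is −1306 → -1306.

-1306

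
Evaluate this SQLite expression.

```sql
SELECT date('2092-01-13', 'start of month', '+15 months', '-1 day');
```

2093-03-31

`start of month` rewinds 2092-01-13 to 2092-01-01.
Adding +15 months to 2092-01-01 gives 2093-04-01.
Going back 1 day from 2093-04-01 reaches 2093-03-31 (last day of March, 31 days).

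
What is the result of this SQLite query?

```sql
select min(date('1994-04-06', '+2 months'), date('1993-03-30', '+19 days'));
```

1993-04-18

date('1994-04-06', '+2 months') → 1994-06-06.
date('1993-03-30', '+19 days') → 1993-04-18.
Earlier of the two is 1993-04-18.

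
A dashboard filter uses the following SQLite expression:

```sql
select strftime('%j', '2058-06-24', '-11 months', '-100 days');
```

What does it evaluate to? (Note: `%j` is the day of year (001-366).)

105

First apply '-11 months', '-100 days': 2058-06-24 → 2057-04-15.
Day-of-year for 2057-04-15: days since 2057-01-01 inclusive = 105, zero-padded to 105.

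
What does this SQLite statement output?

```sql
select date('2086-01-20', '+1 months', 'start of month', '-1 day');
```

2086-01-31

Adding +1 month to 2086-01-20 gives 2086-02-20.
`start of month` rewinds 2086-02-20 to 2086-02-01.
Going back 1 day from 2086-02-01 reaches 2086-01-31 (last day of January, 31 days).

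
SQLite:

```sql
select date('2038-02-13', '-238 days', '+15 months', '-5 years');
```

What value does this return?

Applying '-238 days' to 2038-02-13: counting 238 days back gives 2037-06-20.
Adding +15 months to 2037-06-20 gives 2038-09-20.
Adding -5 years to 2038-09-20 gives 2033-09-20.

2033-09-20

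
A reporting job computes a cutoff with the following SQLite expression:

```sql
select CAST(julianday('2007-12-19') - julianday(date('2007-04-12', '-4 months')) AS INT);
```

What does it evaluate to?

Adding -4 months to 2007-04-12 gives 2006-12-12.
19 days remain in December 2006 after the 12th (31 − 12).
Full months from January 2007 through November 2007 contribute their day counts.
Then 19 days into December 2007.
Total: 19 + 31 + 28 + 31 + 30 + 31 + 30 + 31 + 31 + 30 + 31 + 30 + 19 = 372.

372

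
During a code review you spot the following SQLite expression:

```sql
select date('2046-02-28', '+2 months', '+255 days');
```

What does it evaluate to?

2047-01-08

Adding +2 months to 2046-02-28 gives 2046-04-28.
Applying '+255 days' to 2046-04-28: counting 255 days forward gives 2047-01-08.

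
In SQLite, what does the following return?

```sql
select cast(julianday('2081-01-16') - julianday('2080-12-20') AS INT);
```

27

11 days remain in December 2080 after the 20th (31 − 20).
Then 16 days into January 2081.
Total: 11 + 16 = 27.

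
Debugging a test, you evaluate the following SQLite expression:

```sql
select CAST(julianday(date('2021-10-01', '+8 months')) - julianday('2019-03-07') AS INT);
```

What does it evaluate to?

1182

Adding +8 months to 2021-10-01 gives 2022-06-01.
24 days remain in March 2019 after the 7th (31 − 7).
Full months from April 2019 through May 2022 contribute their day counts.
Then 1 day into June 2022.
Total: 24 + 30 + 31 + 30 + 31 + 31 + 30 + 31 + 30 + 31 + 31 + 29 + 31 + 30 + 31 + 30 + 31 + 31 + 30 + 31 + 30 + 31 + 31 + 28 + 31 + 30 + 31 + 30 + 31 + 31 + 30 + 31 + 30 + 31 + 31 + 28 + 31 + 30 + 31 + 1 = 1182.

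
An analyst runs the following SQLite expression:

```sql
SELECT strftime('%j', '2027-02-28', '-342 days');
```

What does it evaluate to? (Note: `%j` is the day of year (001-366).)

First apply '-342 days': 2027-02-28 → 2026-03-23.
Day-of-year for 2026-03-23: days since 2026-01-01 inclusive = 82, zero-padded to 082.

082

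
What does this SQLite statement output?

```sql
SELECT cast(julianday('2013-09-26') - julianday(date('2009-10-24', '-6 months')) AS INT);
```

1616

Adding -6 months to 2009-10-24 gives 2009-04-24.
6 days remain in April 2009 after the 24th (30 − 24).
Full months from May 2009 through August 2013 contribute their day counts.
Then 26 days into September 2013.
Total: 6 + 31 + 30 + 31 + 31 + 30 + 31 + 30 + 31 + 31 + 28 + 31 + 30 + 31 + 30 + 31 + 31 + 30 + 31 + 30 + 31 + 31 + 28 + 31 + 30 + 31 + 30 + 31 + 31 + 30 + 31 + 30 + 31 + 31 + 29 + 31 + 30 + 31 + 30 + 31 + 31 + 30 + 31 + 30 + 31 + 31 + 28 + 31 + 30 + 31 + 30 + 31 + 31 + 26 = 1616.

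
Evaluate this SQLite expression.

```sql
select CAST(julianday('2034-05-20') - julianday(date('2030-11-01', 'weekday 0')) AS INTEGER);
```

`weekday 0` advances to the next Sunday; 2030-11-01 is a Friday, so it moves forward to 2030-11-03.
27 days remain in November 2030 after the 3rd (30 − 3).
Full months from December 2030 through April 2034 contribute their day counts.
Then 20 days into May 2034.
Total: 27 + 31 + 31 + 28 + 31 + 30 + 31 + 30 + 31 + 31 + 30 + 31 + 30 + 31 + 31 + 29 + 31 + 30 + 31 + 30 + 31 + 31 + 30 + 31 + 30 + 31 + 31 + 28 + 31 + 30 + 31 + 30 + 31 + 31 + 30 + 31 + 30 + 31 + 31 + 28 + 31 + 30 + 20 = 1294.

1294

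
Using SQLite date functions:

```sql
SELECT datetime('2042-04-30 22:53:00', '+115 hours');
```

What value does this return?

2042-05-05 17:53:00

+115 hours from 2042-04-30 22:53:00 is 2042-05-05 17:53:00 (crosses midnight).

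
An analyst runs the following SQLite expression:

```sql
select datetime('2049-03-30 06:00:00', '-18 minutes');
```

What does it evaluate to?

-18 minutes from 2049-03-30 06:00:00 is 2049-03-30 05:42:00.

2049-03-30 05:42:00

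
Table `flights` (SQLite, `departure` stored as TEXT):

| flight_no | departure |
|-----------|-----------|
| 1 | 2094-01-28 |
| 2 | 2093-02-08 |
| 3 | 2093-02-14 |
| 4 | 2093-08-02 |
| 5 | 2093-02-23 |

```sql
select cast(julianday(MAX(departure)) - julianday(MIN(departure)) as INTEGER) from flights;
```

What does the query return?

MIN = 2093-02-08, MAX = 2094-01-28.
20 days remain in February 2093 after the 8th (28 − 8).
Full months from March 2093 through December 2093 contribute their day counts.
Then 28 days into January 2094.
Total: 20 + 31 + 30 + 31 + 30 + 31 + 31 + 30 + 31 + 30 + 31 + 28 = 354.

354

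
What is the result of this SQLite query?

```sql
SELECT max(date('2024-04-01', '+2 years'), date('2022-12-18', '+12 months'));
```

2026-04-01

date('2024-04-01', '+2 years') → 2026-04-01.
date('2022-12-18', '+12 months') → 2023-12-18.
Later of the two is 2026-04-01.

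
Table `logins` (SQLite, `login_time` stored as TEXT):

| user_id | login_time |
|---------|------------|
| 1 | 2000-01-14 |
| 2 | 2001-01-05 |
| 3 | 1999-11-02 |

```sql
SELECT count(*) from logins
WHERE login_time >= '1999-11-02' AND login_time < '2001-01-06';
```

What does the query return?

Rows in [1999-11-02, 2001-01-06): 2000-01-14, 2001-01-05, 1999-11-02 → 3 rows.

3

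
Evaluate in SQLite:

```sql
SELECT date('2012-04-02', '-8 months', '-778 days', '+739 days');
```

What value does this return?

Adding -8 months to 2012-04-02 gives 2011-08-02.
Applying '-778 days' to 2011-08-02: counting 778 days back gives 2009-06-15.
Applying '+739 days' to 2009-06-15: counting 739 days forward gives 2011-06-24.

2011-06-24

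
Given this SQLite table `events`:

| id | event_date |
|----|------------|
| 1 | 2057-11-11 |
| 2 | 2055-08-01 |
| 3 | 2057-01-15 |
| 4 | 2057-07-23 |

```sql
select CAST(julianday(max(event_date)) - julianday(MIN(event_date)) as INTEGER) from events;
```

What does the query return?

MIN = 2055-08-01, MAX = 2057-11-11.
30 days remain in August 2055 after the 1st (31 − 1).
Full months from September 2055 through October 2057 contribute their day counts.
Then 11 days into November 2057.
Total: 30 + 30 + 31 + 30 + 31 + 31 + 29 + 31 + 30 + 31 + 30 + 31 + 31 + 30 + 31 + 30 + 31 + 31 + 28 + 31 + 30 + 31 + 30 + 31 + 31 + 30 + 31 + 11 = 833.

833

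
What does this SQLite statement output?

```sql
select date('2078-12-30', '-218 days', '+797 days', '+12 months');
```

2081-07-31

Applying '-218 days' to 2078-12-30: counting 218 days back gives 2078-05-26.
Applying '+797 days' to 2078-05-26: counting 797 days forward gives 2080-07-31.
Adding +12 months to 2080-07-31 gives 2081-07-31.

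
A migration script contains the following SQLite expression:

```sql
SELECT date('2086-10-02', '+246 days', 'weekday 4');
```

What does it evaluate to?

Applying '+246 days' to 2086-10-02: counting 246 days forward gives 2087-06-05.
`weekday 4` advances to the next Thursday; 2087-06-05 is already a Thursday, so it stays at 2087-06-05.

2087-06-05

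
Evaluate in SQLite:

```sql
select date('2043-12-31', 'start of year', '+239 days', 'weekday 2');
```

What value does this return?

2043-09-01

`start of year` rewinds 2043-12-31 to 2043-01-01.
Applying '+239 days' to 2043-01-01: counting 239 days forward gives 2043-08-28.
`weekday 2` advances to the next Tuesday; 2043-08-28 is a Friday, so it moves forward to 2043-09-01.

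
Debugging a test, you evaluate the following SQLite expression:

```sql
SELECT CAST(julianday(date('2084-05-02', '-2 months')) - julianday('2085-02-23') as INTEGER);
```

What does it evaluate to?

-358

Adding -2 months to 2084-05-02 gives 2084-03-02.
29 days remain in March 2084 after the 2nd (31 − 2).
Full months from April 2084 through January 2085 contribute their day counts.
Then 23 days into February 2085.
Total: 29 + 30 + 31 + 30 + 31 + 31 + 30 + 31 + 30 + 31 + 31 + 23 = 358.
The subtraction is earlier − later, so the result is −358 → -358.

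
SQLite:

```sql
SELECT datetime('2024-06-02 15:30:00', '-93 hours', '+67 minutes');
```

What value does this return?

-93 hours from 2024-06-02 15:30:00 is 2024-05-29 18:30:00 (crosses midnight).
67 minutes = 1h 7m; +67 minutes from 2024-05-29 18:30:00 is 2024-05-29 19:37:00.

2024-05-29 19:37:00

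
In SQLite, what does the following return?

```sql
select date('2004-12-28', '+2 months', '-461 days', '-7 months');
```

2003-04-25

Adding +2 months to 2004-12-28 gives 2005-02-28.
Applying '-461 days' to 2005-02-28: counting 461 days back gives 2003-11-25.
Adding -7 months to 2003-11-25 gives 2003-04-25.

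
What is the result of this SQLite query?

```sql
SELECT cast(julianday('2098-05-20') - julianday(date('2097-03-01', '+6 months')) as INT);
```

261

Adding +6 months to 2097-03-01 gives 2097-09-01.
29 days remain in September 2097 after the 1st (30 − 1).
Full months from October 2097 through April 2098 contribute their day counts.
Then 20 days into May 2098.
Total: 29 + 31 + 30 + 31 + 31 + 28 + 31 + 30 + 20 = 261.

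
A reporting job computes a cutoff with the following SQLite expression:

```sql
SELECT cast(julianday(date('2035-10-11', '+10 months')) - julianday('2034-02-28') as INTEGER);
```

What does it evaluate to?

895

Adding +10 months to 2035-10-11 gives 2036-08-11.
0 days remain in February 2034 after the 28th (28 − 28).
Full months from March 2034 through July 2036 contribute their day counts.
Then 11 days into August 2036.
Total: 0 + 31 + 30 + 31 + 30 + 31 + 31 + 30 + 31 + 30 + 31 + 31 + 28 + 31 + 30 + 31 + 30 + 31 + 31 + 30 + 31 + 30 + 31 + 31 + 29 + 31 + 30 + 31 + 30 + 31 + 11 = 895.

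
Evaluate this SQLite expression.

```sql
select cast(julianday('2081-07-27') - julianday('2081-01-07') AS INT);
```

201

24 days remain in January 2081 after the 7th (31 − 7).
February 2081: 28 days.
March 2081: 31 days.
April 2081: 30 days.
May 2081: 31 days.
June 2081: 30 days.
Then 27 days into July 2081.
Total: 24 + 28 + 31 + 30 + 31 + 30 + 27 = 201.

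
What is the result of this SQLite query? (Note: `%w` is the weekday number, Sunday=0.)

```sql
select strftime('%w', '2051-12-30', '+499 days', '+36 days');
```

First apply '+499 days', '+36 days': 2051-12-30 → 2053-06-17.
2053-06-17 is a Tuesday; with Sunday=0 that is 2.

2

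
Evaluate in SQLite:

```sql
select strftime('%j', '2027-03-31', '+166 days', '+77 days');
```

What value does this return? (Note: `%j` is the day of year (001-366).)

333

First apply '+166 days', '+77 days': 2027-03-31 → 2027-11-29.
Day-of-year for 2027-11-29: days since 2027-01-01 inclusive = 333, zero-padded to 333.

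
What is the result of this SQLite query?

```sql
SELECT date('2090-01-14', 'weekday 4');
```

2090-01-19

`weekday 4` advances to the next Thursday; 2090-01-14 is a Saturday, so it moves forward to 2090-01-19.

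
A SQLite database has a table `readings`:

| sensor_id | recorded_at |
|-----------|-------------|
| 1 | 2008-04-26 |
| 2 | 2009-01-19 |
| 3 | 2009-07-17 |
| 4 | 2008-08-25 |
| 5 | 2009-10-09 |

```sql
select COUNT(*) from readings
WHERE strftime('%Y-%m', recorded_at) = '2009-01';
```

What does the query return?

1

Rows with year-month 2009-01: 2009-01-19 → 1.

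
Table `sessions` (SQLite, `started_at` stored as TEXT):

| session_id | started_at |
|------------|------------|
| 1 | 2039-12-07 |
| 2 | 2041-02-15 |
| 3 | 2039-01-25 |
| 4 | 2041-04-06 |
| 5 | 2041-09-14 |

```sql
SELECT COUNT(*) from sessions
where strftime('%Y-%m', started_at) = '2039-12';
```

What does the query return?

Rows with year-month 2039-12: 2039-12-07 → 1.

1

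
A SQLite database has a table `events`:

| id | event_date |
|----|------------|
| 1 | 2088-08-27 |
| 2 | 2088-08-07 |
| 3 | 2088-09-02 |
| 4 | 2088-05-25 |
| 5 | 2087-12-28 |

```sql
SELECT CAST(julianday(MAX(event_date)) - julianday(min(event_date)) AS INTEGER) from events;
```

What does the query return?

249

MIN = 2087-12-28, MAX = 2088-09-02.
3 days remain in December 2087 after the 28th (31 − 28).
Full months from January 2088 through August 2088 contribute their day counts.
Then 2 days into September 2088.
Total: 3 + 31 + 29 + 31 + 30 + 31 + 30 + 31 + 31 + 2 = 249.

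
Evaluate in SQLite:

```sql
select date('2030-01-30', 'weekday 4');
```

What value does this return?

`weekday 4` advances to the next Thursday; 2030-01-30 is a Wednesday, so it moves forward to 2030-01-31.

2030-01-31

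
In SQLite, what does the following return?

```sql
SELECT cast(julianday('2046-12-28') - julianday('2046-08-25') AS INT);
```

6 days remain in August 2046 after the 25th (31 − 25).
September 2046: 30 days.
October 2046: 31 days.
November 2046: 30 days.
Then 28 days into December 2046.
Total: 6 + 30 + 31 + 30 + 28 = 125.

125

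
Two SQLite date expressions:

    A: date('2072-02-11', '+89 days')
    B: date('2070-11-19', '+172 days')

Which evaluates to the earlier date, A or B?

B

A = 2072-05-10.
B = 2071-05-10.
B is earlier.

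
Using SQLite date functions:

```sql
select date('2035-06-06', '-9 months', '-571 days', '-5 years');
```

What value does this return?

2028-02-12

Adding -9 months to 2035-06-06 gives 2034-09-06.
Applying '-571 days' to 2034-09-06: counting 571 days back gives 2033-02-12.
Adding -5 years to 2033-02-12 gives 2028-02-12.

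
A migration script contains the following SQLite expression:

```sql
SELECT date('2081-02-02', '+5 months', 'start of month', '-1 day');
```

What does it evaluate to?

Adding +5 months to 2081-02-02 gives 2081-07-02.
`start of month` rewinds 2081-07-02 to 2081-07-01.
Going back 1 day from 2081-07-01 reaches 2081-06-30 (last day of June, 30 days).

2081-06-30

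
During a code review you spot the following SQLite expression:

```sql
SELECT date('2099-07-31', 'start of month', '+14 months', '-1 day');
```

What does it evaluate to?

2100-08-31

`start of month` rewinds 2099-07-31 to 2099-07-01.
Adding +14 months to 2099-07-01 gives 2100-09-01.
Going back 1 day from 2100-09-01 reaches 2100-08-31 (last day of August, 31 days).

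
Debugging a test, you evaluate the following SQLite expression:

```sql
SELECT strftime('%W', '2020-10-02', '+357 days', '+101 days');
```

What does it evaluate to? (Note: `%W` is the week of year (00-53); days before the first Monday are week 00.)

First apply '+357 days', '+101 days': 2020-10-02 → 2022-01-03.
2022-01-03 is a Monday. SQLite's %W counts Mondays since the year started; the result is 01.

01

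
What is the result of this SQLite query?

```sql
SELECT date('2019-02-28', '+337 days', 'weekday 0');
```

Applying '+337 days' to 2019-02-28: counting 337 days forward gives 2020-01-31.
`weekday 0` advances to the next Sunday; 2020-01-31 is a Friday, so it moves forward to 2020-02-02.

2020-02-02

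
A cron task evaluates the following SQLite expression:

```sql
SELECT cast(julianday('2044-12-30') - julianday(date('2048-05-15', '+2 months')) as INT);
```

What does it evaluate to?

Adding +2 months to 2048-05-15 gives 2048-07-15.
1 day remains in December 2044 after the 30th (31 − 30).
Full months from January 2045 through June 2048 contribute their day counts.
Then 15 days into July 2048.
Total: 1 + 31 + 28 + 31 + 30 + 31 + 30 + 31 + 31 + 30 + 31 + 30 + 31 + 31 + 28 + 31 + 30 + 31 + 30 + 31 + 31 + 30 + 31 + 30 + 31 + 31 + 28 + 31 + 30 + 31 + 30 + 31 + 31 + 30 + 31 + 30 + 31 + 31 + 29 + 31 + 30 + 31 + 30 + 15 = 1293.
The subtraction is earlier − later, so the result is −1293 → -1293.

-1293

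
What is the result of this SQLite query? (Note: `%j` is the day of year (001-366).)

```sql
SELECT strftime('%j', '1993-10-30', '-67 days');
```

First apply '-67 days': 1993-10-30 → 1993-08-24.
Day-of-year for 1993-08-24: days since 1993-01-01 inclusive = 236, zero-padded to 236.

236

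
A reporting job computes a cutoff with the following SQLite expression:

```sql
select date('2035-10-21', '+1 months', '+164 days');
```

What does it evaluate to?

2036-05-03

Adding +1 month to 2035-10-21 gives 2035-11-21.
Applying '+164 days' to 2035-11-21: counting 164 days forward gives 2036-05-03.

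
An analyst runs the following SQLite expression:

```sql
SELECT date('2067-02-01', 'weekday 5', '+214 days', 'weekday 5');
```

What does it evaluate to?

`weekday 5` advances to the next Friday; 2067-02-01 is a Tuesday, so it moves forward to 2067-02-04.
Applying '+214 days' to 2067-02-04: counting 214 days forward gives 2067-09-06.
`weekday 5` advances to the next Friday; 2067-09-06 is a Tuesday, so it moves forward to 2067-09-09.

2067-09-09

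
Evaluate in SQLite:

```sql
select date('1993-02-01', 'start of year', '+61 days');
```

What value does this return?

`start of year` rewinds 1993-02-01 to 1993-01-01.
Applying '+61 days' to 1993-01-01: counting 61 days forward gives 1993-03-03.

1993-03-03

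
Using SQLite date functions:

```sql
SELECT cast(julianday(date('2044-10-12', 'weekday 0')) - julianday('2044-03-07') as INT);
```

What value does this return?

`weekday 0` advances to the next Sunday; 2044-10-12 is a Wednesday, so it moves forward to 2044-10-16.
24 days remain in March 2044 after the 7th (31 − 7).
Full months from April 2044 through September 2044 contribute their day counts.
Then 16 days into October 2044.
Total: 24 + 30 + 31 + 30 + 31 + 31 + 30 + 16 = 223.

223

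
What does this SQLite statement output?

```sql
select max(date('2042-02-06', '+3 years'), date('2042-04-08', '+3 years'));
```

date('2042-02-06', '+3 years') → 2045-02-06.
date('2042-04-08', '+3 years') → 2045-04-08.
Later of the two is 2045-04-08.

2045-04-08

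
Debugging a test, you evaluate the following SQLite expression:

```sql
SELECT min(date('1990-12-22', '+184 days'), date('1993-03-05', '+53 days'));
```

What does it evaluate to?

1991-06-24

date('1990-12-22', '+184 days') → 1991-06-24.
date('1993-03-05', '+53 days') → 1993-04-27.
Earlier of the two is 1991-06-24.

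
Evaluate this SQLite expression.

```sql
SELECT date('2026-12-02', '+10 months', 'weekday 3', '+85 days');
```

2027-12-30

Adding +10 months to 2026-12-02 gives 2027-10-02.
`weekday 3` advances to the next Wednesday; 2027-10-02 is a Saturday, so it moves forward to 2027-10-06.
Applying '+85 days' to 2027-10-06: counting 85 days forward gives 2027-12-30.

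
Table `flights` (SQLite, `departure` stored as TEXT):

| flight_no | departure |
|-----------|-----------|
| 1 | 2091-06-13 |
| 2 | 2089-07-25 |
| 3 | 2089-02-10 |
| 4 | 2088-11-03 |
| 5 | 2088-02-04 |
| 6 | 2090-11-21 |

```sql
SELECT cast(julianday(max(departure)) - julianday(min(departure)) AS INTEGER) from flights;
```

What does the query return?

MIN = 2088-02-04, MAX = 2091-06-13.
25 days remain in February 2088 after the 4th (29 − 4).
Full months from March 2088 through May 2091 contribute their day counts.
Then 13 days into June 2091.
Total: 25 + 31 + 30 + 31 + 30 + 31 + 31 + 30 + 31 + 30 + 31 + 31 + 28 + 31 + 30 + 31 + 30 + 31 + 31 + 30 + 31 + 30 + 31 + 31 + 28 + 31 + 30 + 31 + 30 + 31 + 31 + 30 + 31 + 30 + 31 + 31 + 28 + 31 + 30 + 31 + 13 = 1225.

1225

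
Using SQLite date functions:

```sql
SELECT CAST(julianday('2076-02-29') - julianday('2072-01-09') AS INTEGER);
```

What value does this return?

1512

22 days remain in January 2072 after the 9th (31 − 9).
Full months from February 2072 through January 2076 contribute their day counts.
Then 29 days into February 2076.
Total: 22 + 29 + 31 + 30 + 31 + 30 + 31 + 31 + 30 + 31 + 30 + 31 + 31 + 28 + 31 + 30 + 31 + 30 + 31 + 31 + 30 + 31 + 30 + 31 + 31 + 28 + 31 + 30 + 31 + 30 + 31 + 31 + 30 + 31 + 30 + 31 + 31 + 28 + 31 + 30 + 31 + 30 + 31 + 31 + 30 + 31 + 30 + 31 + 31 + 29 = 1512.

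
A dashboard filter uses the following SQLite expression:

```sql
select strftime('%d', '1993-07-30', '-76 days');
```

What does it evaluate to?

First apply '-76 days': 1993-07-30 → 1993-05-15.
`%d` extracts the 2-digit day of month: 15.

15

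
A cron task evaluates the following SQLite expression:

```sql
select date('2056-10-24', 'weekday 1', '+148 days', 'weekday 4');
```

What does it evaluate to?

2057-03-29

`weekday 1` advances to the next Monday; 2056-10-24 is a Tuesday, so it moves forward to 2056-10-30.
Applying '+148 days' to 2056-10-30: counting 148 days forward gives 2057-03-27.
`weekday 4` advances to the next Thursday; 2057-03-27 is a Tuesday, so it moves forward to 2057-03-29.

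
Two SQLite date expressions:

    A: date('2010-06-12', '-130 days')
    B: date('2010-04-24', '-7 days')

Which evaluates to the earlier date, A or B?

A = 2010-02-02.
B = 2010-04-17.
A is earlier.

A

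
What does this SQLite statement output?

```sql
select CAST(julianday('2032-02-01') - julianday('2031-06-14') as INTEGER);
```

16 days remain in June 2031 after the 14th (30 − 14).
Full months from July 2031 through January 2032 contribute their day counts.
Then 1 day into February 2032.
Total: 16 + 31 + 31 + 30 + 31 + 30 + 31 + 31 + 1 = 232.

232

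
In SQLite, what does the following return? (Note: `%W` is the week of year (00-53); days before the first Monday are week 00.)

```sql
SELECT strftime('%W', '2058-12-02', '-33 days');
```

First apply '-33 days': 2058-12-02 → 2058-10-30.
2058-10-30 is a Wednesday. SQLite's %W counts Mondays since the year started; the result is 43.

43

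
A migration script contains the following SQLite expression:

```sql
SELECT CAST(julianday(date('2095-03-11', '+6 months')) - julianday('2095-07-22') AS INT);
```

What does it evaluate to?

Adding +6 months to 2095-03-11 gives 2095-09-11.
9 days remain in July 2095 after the 22nd (31 − 22).
August 2095: 31 days.
Then 11 days into September 2095.
Total: 9 + 31 + 11 = 51.

51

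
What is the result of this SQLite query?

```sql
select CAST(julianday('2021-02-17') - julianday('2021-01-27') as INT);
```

4 days remain in January 2021 after the 27th (31 − 27).
Then 17 days into February 2021.
Total: 4 + 17 = 21.

21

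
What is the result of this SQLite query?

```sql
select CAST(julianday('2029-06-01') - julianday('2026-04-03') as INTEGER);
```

1155

27 days remain in April 2026 after the 3rd (30 − 3).
Full months from May 2026 through May 2029 contribute their day counts.
Then 1 day into June 2029.
Total: 27 + 31 + 30 + 31 + 31 + 30 + 31 + 30 + 31 + 31 + 28 + 31 + 30 + 31 + 30 + 31 + 31 + 30 + 31 + 30 + 31 + 31 + 29 + 31 + 30 + 31 + 30 + 31 + 31 + 30 + 31 + 30 + 31 + 31 + 28 + 31 + 30 + 31 + 1 = 1155.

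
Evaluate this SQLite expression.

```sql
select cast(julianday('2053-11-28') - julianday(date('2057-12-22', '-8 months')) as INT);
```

Adding -8 months to 2057-12-22 gives 2057-04-22.
2 days remain in November 2053 after the 28th (30 − 28).
Full months from December 2053 through March 2057 contribute their day counts.
Then 22 days into April 2057.
Total: 2 + 31 + 31 + 28 + 31 + 30 + 31 + 30 + 31 + 31 + 30 + 31 + 30 + 31 + 31 + 28 + 31 + 30 + 31 + 30 + 31 + 31 + 30 + 31 + 30 + 31 + 31 + 29 + 31 + 30 + 31 + 30 + 31 + 31 + 30 + 31 + 30 + 31 + 31 + 28 + 31 + 22 = 1241.
The subtraction is earlier − later, so the result is −1241 → -1241.

-1241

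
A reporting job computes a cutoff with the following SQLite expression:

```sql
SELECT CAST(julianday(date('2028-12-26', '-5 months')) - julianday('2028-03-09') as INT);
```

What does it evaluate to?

Adding -5 months to 2028-12-26 gives 2028-07-26.
22 days remain in March 2028 after the 9th (31 − 9).
April 2028: 30 days.
May 2028: 31 days.
June 2028: 30 days.
Then 26 days into July 2028.
Total: 22 + 30 + 31 + 30 + 26 = 139.

139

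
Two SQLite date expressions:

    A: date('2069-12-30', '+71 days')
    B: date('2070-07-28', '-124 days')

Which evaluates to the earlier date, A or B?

A = 2070-03-11.
B = 2070-03-26.
A is earlier.

A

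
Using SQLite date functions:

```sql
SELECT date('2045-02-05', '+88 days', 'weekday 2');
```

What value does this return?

Applying '+88 days' to 2045-02-05: counting 88 days forward gives 2045-05-04.
`weekday 2` advances to the next Tuesday; 2045-05-04 is a Thursday, so it moves forward to 2045-05-09.

2045-05-09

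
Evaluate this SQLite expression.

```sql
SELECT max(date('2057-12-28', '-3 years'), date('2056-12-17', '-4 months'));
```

date('2057-12-28', '-3 years') → 2054-12-28.
date('2056-12-17', '-4 months') → 2056-08-17.
Later of the two is 2056-08-17.

2056-08-17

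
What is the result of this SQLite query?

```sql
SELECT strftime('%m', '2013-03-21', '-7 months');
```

First apply '-7 months': 2013-03-21 → 2012-08-21.
`%m` extracts the 2-digit month (01-12): 08.

08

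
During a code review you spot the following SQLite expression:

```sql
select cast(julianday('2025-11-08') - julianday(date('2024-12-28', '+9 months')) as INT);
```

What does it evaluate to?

41

Adding +9 months to 2024-12-28 gives 2025-09-28.
2 days remain in September 2025 after the 28th (30 − 28).
October 2025: 31 days.
Then 8 days into November 2025.
Total: 2 + 31 + 8 = 41.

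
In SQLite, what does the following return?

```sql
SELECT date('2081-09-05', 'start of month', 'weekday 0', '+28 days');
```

`start of month` rewinds 2081-09-05 to 2081-09-01.
`weekday 0` advances to the next Sunday; 2081-09-01 is a Monday, so it moves forward to 2081-09-07.
September 2081 has 30 days; 23 remain after the 7th, so 24 days reach 2081-10-01.
Advancing 4 more days within October lands on 2081-10-05.

2081-10-05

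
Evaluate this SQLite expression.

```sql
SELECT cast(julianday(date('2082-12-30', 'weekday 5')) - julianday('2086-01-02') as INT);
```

`weekday 5` advances to the next Friday; 2082-12-30 is a Wednesday, so it moves forward to 2083-01-01.
30 days remain in January 2083 after the 1st (31 − 1).
Full months from February 2083 through December 2085 contribute their day counts.
Then 2 days into January 2086.
Total: 30 + 28 + 31 + 30 + 31 + 30 + 31 + 31 + 30 + 31 + 30 + 31 + 31 + 29 + 31 + 30 + 31 + 30 + 31 + 31 + 30 + 31 + 30 + 31 + 31 + 28 + 31 + 30 + 31 + 30 + 31 + 31 + 30 + 31 + 30 + 31 + 2 = 1097.
The subtraction is earlier − later, so the result is −1097 → -1097.

-1097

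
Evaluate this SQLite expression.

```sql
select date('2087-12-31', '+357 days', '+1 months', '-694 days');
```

2087-02-28

Applying '+357 days' to 2087-12-31: counting 357 days forward gives 2088-12-22.
Adding +1 month to 2088-12-22 gives 2089-01-22.
Applying '-694 days' to 2089-01-22: counting 694 days back gives 2087-02-28.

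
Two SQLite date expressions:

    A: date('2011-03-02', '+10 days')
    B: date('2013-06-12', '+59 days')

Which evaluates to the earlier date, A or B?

A

A = 2011-03-12.
B = 2013-08-10.
A is earlier.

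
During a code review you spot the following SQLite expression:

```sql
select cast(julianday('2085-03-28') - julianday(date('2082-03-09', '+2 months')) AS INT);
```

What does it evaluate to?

Adding +2 months to 2082-03-09 gives 2082-05-09.
22 days remain in May 2082 after the 9th (31 − 9).
Full months from June 2082 through February 2085 contribute their day counts.
Then 28 days into March 2085.
Total: 22 + 30 + 31 + 31 + 30 + 31 + 30 + 31 + 31 + 28 + 31 + 30 + 31 + 30 + 31 + 31 + 30 + 31 + 30 + 31 + 31 + 29 + 31 + 30 + 31 + 30 + 31 + 31 + 30 + 31 + 30 + 31 + 31 + 28 + 28 = 1054.

1054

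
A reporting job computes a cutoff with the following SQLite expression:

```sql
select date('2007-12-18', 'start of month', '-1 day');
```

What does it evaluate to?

`start of month` rewinds 2007-12-18 to 2007-12-01.
Going back 1 day from 2007-12-01 reaches 2007-11-30 (last day of November, 30 days).

2007-11-30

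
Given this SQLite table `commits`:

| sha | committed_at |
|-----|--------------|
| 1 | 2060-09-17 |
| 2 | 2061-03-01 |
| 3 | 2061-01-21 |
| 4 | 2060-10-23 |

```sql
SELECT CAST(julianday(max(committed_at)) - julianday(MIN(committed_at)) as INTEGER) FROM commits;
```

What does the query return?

165

MIN = 2060-09-17, MAX = 2061-03-01.
13 days remain in September 2060 after the 17th (30 − 17).
October 2060: 31 days.
November 2060: 30 days.
December 2060: 31 days.
January 2061: 31 days.
February 2061: 28 days.
Then 1 day into March 2061.
Total: 13 + 31 + 30 + 31 + 31 + 28 + 1 = 165.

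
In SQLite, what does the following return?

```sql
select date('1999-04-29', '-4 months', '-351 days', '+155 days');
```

1998-06-16

Adding -4 months to 1999-04-29 gives 1998-12-29.
Applying '-351 days' to 1998-12-29: counting 351 days back gives 1998-01-12.
Applying '+155 days' to 1998-01-12: counting 155 days forward gives 1998-06-16.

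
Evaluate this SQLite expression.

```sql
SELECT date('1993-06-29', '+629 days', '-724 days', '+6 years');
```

Applying '+629 days' to 1993-06-29: counting 629 days forward gives 1995-03-20.
Applying '-724 days' to 1995-03-20: counting 724 days back gives 1993-03-26.
Adding +6 years to 1993-03-26 gives 1999-03-26.

1999-03-26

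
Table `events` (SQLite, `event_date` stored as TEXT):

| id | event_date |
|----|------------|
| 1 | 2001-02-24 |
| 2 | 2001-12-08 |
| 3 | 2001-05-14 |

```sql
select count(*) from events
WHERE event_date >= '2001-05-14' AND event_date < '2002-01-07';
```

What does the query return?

Rows in [2001-05-14, 2002-01-07): 2001-12-08, 2001-05-14 → 2 rows.

2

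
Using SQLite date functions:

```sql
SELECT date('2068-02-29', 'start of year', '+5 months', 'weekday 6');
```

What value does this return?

2068-06-02

`start of year` rewinds 2068-02-29 to 2068-01-01.
Adding +5 months to 2068-01-01 gives 2068-06-01.
`weekday 6` advances to the next Saturday; 2068-06-01 is a Friday, so it moves forward to 2068-06-02.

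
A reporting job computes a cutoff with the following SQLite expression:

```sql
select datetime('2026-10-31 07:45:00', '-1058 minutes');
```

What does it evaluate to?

1058 minutes = 17h 38m; -1058 minutes from 2026-10-31 07:45:00 is 2026-10-30 14:07:00 (crosses midnight).

2026-10-30 14:07:00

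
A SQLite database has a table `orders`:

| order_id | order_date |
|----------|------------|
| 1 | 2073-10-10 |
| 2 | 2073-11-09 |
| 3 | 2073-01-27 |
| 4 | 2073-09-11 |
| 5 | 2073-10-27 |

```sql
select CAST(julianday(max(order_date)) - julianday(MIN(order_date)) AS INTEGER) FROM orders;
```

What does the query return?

286

MIN = 2073-01-27, MAX = 2073-11-09.
4 days remain in January 2073 after the 27th (31 − 27).
Full months from February 2073 through October 2073 contribute their day counts.
Then 9 days into November 2073.
Total: 4 + 28 + 31 + 30 + 31 + 30 + 31 + 31 + 30 + 31 + 9 = 286.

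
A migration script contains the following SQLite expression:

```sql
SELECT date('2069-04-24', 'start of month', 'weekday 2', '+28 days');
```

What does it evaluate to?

2069-04-30

`start of month` rewinds 2069-04-24 to 2069-04-01.
`weekday 2` advances to the next Tuesday; 2069-04-01 is a Monday, so it moves forward to 2069-04-02.
Advancing 28 more days within April lands on 2069-04-30.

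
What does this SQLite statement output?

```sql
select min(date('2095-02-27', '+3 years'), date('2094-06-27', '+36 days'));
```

date('2095-02-27', '+3 years') → 2098-02-27.
date('2094-06-27', '+36 days') → 2094-08-02.
Earlier of the two is 2094-08-02.

2094-08-02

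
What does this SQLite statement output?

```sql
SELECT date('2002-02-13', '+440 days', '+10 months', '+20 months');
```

Applying '+440 days' to 2002-02-13: counting 440 days forward gives 2003-04-29.
Adding +10 months to 2003-04-29 gives 2004-02-29.
Adding +20 months to 2004-02-29 gives 2005-10-29.

2005-10-29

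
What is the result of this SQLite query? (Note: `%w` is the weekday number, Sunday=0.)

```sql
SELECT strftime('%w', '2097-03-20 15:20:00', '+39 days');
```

First apply '+39 days': 2097-03-20 15:20:00 → 2097-04-28 15:20:00.
2097-04-28 is a Sunday; with Sunday=0 that is 0.

0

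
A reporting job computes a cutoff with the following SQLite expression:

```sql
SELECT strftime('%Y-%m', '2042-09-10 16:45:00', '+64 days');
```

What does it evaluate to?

2042-11

First apply '+64 days': 2042-09-10 16:45:00 → 2042-11-13 16:45:00.
`%Y-%m` extracts the year-month: 2042-11.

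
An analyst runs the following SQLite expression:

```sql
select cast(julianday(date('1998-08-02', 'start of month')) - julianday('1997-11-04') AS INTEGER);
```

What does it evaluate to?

`start of month` rewinds 1998-08-02 to 1998-08-01.
26 days remain in November 1997 after the 4th (30 − 4).
Full months from December 1997 through July 1998 contribute their day counts.
Then 1 day into August 1998.
Total: 26 + 31 + 31 + 28 + 31 + 30 + 31 + 30 + 31 + 1 = 270.

270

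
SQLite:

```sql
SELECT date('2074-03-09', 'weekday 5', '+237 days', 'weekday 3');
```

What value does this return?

`weekday 5` advances to the next Friday; 2074-03-09 is already a Friday, so it stays at 2074-03-09.
Applying '+237 days' to 2074-03-09: counting 237 days forward gives 2074-11-01.
`weekday 3` advances to the next Wednesday; 2074-11-01 is a Thursday, so it moves forward to 2074-11-07.

2074-11-07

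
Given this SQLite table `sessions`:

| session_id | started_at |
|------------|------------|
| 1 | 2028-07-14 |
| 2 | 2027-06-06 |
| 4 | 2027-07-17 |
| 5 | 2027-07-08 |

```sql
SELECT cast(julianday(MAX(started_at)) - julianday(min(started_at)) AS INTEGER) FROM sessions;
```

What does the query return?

404

MIN = 2027-06-06, MAX = 2028-07-14.
24 days remain in June 2027 after the 6th (30 − 6).
Full months from July 2027 through June 2028 contribute their day counts.
Then 14 days into July 2028.
Total: 24 + 31 + 31 + 30 + 31 + 30 + 31 + 31 + 29 + 31 + 30 + 31 + 30 + 14 = 404.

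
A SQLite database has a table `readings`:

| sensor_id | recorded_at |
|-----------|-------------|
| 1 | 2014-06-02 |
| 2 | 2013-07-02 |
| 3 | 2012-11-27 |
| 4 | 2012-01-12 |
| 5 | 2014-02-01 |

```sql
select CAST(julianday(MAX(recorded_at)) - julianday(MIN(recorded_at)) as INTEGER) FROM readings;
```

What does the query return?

872

MIN = 2012-01-12, MAX = 2014-06-02.
19 days remain in January 2012 after the 12th (31 − 12).
Full months from February 2012 through May 2014 contribute their day counts.
Then 2 days into June 2014.
Total: 19 + 29 + 31 + 30 + 31 + 30 + 31 + 31 + 30 + 31 + 30 + 31 + 31 + 28 + 31 + 30 + 31 + 30 + 31 + 31 + 30 + 31 + 30 + 31 + 31 + 28 + 31 + 30 + 31 + 2 = 872.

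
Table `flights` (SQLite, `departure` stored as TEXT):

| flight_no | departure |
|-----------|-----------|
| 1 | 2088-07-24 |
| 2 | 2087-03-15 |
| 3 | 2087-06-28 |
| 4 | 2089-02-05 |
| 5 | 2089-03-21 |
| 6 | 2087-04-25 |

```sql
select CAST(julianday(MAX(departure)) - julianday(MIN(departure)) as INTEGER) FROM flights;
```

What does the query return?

737

MIN = 2087-03-15, MAX = 2089-03-21.
16 days remain in March 2087 after the 15th (31 − 15).
Full months from April 2087 through February 2089 contribute their day counts.
Then 21 days into March 2089.
Total: 16 + 30 + 31 + 30 + 31 + 31 + 30 + 31 + 30 + 31 + 31 + 29 + 31 + 30 + 31 + 30 + 31 + 31 + 30 + 31 + 30 + 31 + 31 + 28 + 21 = 737.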